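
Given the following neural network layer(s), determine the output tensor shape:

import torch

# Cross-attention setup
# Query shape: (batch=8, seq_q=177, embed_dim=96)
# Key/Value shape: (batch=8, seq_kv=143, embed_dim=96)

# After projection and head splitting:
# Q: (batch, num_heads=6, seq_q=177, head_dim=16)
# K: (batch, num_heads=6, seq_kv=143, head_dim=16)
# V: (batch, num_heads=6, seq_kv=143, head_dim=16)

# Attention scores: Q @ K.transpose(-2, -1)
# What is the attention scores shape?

Input shape: (8, 177, 96)
Output shape: (8, 6, 177, 143)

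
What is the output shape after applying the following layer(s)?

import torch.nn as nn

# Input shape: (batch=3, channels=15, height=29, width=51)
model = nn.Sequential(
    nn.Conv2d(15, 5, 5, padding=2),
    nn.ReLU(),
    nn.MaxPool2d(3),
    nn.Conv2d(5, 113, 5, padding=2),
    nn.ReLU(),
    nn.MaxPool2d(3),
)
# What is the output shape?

Input shape: (3, 15, 29, 51)
  -> after first Conv2d: (3, 5, 29, 51)
  -> after first MaxPool2d: (3, 5, 9, 17)
  -> after second Conv2d: (3, 113, 9, 17)
Output shape: (3, 113, 3, 5)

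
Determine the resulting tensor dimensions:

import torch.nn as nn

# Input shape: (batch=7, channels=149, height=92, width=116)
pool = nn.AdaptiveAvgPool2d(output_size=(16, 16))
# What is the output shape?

Input shape: (7, 149, 92, 116)
Output shape: (7, 149, 16, 16)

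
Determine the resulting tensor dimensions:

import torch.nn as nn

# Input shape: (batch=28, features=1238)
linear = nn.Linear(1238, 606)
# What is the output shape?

Input shape: (28, 1238)
Output shape: (28, 606)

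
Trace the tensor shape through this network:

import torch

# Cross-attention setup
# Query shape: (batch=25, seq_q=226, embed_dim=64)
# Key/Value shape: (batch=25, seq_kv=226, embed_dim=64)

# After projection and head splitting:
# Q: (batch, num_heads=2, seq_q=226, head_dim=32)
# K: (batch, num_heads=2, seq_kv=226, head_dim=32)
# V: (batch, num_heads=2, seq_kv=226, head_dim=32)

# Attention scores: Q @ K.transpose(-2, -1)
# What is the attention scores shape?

Input shape: (25, 226, 64)
Output shape: (25, 2, 226, 226)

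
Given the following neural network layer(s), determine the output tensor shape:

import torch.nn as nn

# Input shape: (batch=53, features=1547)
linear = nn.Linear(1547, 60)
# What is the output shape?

Input shape: (53, 1547)
Output shape: (53, 60)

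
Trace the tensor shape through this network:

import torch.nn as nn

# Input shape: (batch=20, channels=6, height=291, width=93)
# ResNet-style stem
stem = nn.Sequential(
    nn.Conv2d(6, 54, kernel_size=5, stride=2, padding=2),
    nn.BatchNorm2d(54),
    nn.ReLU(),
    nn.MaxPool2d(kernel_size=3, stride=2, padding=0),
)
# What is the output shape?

Input shape: (20, 6, 291, 93)
  -> after Conv2d 5x5 stride=2: (20, 54, 146, 47)
Output shape: (20, 54, 72, 23)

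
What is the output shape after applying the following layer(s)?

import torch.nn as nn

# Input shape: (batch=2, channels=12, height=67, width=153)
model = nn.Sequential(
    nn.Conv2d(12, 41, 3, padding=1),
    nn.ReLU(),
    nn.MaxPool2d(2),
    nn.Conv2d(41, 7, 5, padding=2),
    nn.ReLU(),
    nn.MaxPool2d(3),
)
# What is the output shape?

Input shape: (2, 12, 67, 153)
  -> after first Conv2d: (2, 41, 67, 153)
  -> after first MaxPool2d: (2, 41, 33, 76)
  -> after second Conv2d: (2, 7, 33, 76)
Output shape: (2, 7, 11, 25)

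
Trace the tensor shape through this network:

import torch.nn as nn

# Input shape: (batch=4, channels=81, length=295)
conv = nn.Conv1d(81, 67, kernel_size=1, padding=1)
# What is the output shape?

Input shape: (4, 81, 295)
Output shape: (4, 67, 297)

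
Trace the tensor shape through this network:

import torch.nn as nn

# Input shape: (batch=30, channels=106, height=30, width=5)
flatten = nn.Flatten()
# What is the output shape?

Input shape: (30, 106, 30, 5)
Output shape: (30, 15900)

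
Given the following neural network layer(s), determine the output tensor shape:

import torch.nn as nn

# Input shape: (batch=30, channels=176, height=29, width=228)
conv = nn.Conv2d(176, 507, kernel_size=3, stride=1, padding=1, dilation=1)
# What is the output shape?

Input shape: (30, 176, 29, 228)
Output shape: (30, 507, 29, 228)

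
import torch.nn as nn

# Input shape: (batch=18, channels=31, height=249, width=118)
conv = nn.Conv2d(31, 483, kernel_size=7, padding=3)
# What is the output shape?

Input shape: (18, 31, 249, 118)
Output shape: (18, 483, 249, 118)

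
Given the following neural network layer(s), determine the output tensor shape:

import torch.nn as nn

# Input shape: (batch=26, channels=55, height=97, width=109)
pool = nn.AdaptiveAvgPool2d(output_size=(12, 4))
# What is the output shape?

Input shape: (26, 55, 97, 109)
Output shape: (26, 55, 12, 4)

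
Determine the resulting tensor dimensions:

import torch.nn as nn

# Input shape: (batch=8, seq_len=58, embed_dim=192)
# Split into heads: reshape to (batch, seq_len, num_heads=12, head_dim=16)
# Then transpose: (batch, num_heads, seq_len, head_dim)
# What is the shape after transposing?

Input shape: (8, 58, 192)
  -> after reshape: (8, 58, 12, 16)
Output shape: (8, 12, 58, 16)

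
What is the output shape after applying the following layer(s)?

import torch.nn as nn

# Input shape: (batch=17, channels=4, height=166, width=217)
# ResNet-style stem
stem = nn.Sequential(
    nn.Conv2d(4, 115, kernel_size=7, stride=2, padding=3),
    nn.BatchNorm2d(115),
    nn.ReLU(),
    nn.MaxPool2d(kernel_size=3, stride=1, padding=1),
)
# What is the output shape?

Input shape: (17, 4, 166, 217)
  -> after Conv2d 7x7 stride=2: (17, 115, 83, 109)
Output shape: (17, 115, 83, 109)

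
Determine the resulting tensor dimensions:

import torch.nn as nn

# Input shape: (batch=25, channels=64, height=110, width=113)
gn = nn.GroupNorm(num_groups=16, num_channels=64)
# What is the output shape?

Input shape: (25, 64, 110, 113)
Output shape: (25, 64, 110, 113)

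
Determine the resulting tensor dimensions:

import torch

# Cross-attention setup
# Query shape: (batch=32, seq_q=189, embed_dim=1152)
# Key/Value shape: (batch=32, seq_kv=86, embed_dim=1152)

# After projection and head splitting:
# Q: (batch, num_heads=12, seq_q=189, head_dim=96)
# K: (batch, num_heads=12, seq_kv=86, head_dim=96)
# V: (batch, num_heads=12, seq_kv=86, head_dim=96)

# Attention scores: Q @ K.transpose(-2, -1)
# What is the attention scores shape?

Input shape: (32, 189, 1152)
Output shape: (32, 12, 189, 86)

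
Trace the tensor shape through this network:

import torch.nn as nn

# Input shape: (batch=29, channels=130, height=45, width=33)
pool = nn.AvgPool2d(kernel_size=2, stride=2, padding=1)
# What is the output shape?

Input shape: (29, 130, 45, 33)
Output shape: (29, 130, 23, 17)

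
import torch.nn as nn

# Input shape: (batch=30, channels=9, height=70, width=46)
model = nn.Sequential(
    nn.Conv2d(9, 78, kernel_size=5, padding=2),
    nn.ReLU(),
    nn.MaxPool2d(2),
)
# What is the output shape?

Input shape: (30, 9, 70, 46)
  -> after Conv2d: (30, 78, 70, 46)
  -> after ReLU: (30, 78, 70, 46)
Output shape: (30, 78, 35, 23)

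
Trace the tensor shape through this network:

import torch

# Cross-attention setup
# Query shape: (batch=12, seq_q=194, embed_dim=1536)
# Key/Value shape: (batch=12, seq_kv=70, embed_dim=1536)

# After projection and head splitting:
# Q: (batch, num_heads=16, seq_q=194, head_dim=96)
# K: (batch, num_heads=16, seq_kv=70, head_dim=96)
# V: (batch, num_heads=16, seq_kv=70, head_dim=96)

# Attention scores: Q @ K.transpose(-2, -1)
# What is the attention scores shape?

Input shape: (12, 194, 1536)
Output shape: (12, 16, 194, 70)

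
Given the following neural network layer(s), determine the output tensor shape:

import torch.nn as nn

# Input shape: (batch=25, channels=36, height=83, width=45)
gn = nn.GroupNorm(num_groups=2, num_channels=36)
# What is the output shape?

Input shape: (25, 36, 83, 45)
Output shape: (25, 36, 83, 45)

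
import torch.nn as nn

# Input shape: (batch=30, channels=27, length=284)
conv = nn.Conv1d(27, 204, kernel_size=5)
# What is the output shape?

Input shape: (30, 27, 284)
Output shape: (30, 204, 280)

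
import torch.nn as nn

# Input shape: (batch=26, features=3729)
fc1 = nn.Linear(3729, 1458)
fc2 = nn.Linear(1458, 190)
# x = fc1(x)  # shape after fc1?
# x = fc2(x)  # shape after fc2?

Input shape: (26, 3729)
  -> after fc1: (26, 1458)
Output shape: (26, 190)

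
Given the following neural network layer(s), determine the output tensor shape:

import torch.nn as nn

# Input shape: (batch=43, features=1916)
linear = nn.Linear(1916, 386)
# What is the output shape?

Input shape: (43, 1916)
Output shape: (43, 386)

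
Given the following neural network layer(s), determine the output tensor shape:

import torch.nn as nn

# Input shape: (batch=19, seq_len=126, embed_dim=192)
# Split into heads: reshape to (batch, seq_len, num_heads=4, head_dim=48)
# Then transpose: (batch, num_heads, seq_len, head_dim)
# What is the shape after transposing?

Input shape: (19, 126, 192)
  -> after reshape: (19, 126, 4, 48)
Output shape: (19, 4, 126, 48)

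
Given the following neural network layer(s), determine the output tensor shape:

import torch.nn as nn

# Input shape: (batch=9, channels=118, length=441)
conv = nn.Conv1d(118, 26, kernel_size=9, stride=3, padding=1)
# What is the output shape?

Input shape: (9, 118, 441)
Output shape: (9, 26, 145)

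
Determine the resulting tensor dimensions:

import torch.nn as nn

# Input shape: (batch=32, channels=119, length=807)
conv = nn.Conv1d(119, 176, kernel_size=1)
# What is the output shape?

Input shape: (32, 119, 807)
Output shape: (32, 176, 807)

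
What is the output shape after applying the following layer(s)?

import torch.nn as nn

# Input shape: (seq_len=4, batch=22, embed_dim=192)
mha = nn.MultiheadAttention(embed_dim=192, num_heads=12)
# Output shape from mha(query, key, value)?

Input shape: (4, 22, 192)
Output shape: (4, 22, 192)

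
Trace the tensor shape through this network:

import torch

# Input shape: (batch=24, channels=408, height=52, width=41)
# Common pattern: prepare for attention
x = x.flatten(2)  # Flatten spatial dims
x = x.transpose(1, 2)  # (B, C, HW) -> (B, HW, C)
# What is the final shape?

Input shape: (24, 408, 52, 41)
  -> after flatten(2): (24, 408, 2132)
Output shape: (24, 2132, 408)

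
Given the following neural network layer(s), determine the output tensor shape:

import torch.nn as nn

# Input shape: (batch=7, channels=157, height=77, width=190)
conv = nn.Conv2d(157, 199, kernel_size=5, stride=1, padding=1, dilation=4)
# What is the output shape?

Input shape: (7, 157, 77, 190)
Output shape: (7, 199, 63, 176)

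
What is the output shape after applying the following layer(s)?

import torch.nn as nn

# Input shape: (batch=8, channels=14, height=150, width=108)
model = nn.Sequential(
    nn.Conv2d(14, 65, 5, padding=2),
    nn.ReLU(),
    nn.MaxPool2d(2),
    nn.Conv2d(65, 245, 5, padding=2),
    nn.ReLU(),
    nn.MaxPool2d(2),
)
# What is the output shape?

Input shape: (8, 14, 150, 108)
  -> after first Conv2d: (8, 65, 150, 108)
  -> after first MaxPool2d: (8, 65, 75, 54)
  -> after second Conv2d: (8, 245, 75, 54)
Output shape: (8, 245, 37, 27)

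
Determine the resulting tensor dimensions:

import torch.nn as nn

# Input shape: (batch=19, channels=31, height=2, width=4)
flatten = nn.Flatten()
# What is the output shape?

Input shape: (19, 31, 2, 4)
Output shape: (19, 248)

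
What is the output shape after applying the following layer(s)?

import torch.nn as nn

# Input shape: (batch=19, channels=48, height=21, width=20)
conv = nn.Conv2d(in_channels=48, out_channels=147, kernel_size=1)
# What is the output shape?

Input shape: (19, 48, 21, 20)
Output shape: (19, 147, 21, 20)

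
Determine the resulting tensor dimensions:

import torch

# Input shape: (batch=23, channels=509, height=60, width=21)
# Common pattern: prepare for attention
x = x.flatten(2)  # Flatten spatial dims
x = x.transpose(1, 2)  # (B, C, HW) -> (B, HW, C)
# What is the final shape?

Input shape: (23, 509, 60, 21)
  -> after flatten(2): (23, 509, 1260)
Output shape: (23, 1260, 509)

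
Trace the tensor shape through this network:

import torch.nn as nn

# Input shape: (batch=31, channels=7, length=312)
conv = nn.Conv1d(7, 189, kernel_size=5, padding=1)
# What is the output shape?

Input shape: (31, 7, 312)
Output shape: (31, 189, 310)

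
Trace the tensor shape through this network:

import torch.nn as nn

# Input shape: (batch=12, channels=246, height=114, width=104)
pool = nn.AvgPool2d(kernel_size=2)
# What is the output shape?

Input shape: (12, 246, 114, 104)
Output shape: (12, 246, 57, 52)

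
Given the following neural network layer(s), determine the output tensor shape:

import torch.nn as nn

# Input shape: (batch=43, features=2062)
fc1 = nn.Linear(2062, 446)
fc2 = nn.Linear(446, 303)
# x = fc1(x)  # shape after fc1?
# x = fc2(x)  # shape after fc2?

Input shape: (43, 2062)
  -> after fc1: (43, 446)
Output shape: (43, 303)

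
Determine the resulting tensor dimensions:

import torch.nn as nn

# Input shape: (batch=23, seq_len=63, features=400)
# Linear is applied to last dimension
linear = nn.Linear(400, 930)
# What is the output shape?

Input shape: (23, 63, 400)
Output shape: (23, 63, 930)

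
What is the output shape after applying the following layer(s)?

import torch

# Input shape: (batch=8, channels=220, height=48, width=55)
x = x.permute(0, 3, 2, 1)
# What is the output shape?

Input shape: (8, 220, 48, 55)
Output shape: (8, 55, 48, 220)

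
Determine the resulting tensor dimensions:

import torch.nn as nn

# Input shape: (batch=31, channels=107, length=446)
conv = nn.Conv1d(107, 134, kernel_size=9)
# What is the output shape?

Input shape: (31, 107, 446)
Output shape: (31, 134, 438)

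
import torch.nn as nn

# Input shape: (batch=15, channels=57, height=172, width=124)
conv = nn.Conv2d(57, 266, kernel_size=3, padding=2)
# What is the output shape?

Input shape: (15, 57, 172, 124)
Output shape: (15, 266, 174, 126)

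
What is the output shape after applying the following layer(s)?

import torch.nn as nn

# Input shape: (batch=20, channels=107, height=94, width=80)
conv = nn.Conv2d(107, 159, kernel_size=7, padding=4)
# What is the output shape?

Input shape: (20, 107, 94, 80)
Output shape: (20, 159, 96, 82)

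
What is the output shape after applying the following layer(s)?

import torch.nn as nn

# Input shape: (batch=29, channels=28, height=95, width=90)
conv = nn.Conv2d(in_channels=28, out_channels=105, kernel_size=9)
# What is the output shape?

Input shape: (29, 28, 95, 90)
Output shape: (29, 105, 87, 82)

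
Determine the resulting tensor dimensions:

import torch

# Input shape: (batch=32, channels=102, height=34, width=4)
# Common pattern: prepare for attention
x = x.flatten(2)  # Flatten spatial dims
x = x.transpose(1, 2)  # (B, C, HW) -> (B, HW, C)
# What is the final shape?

Input shape: (32, 102, 34, 4)
  -> after flatten(2): (32, 102, 136)
Output shape: (32, 136, 102)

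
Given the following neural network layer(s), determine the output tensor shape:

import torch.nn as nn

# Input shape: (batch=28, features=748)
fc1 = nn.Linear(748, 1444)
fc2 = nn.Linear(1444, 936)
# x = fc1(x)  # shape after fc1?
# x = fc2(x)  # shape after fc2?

Input shape: (28, 748)
  -> after fc1: (28, 1444)
Output shape: (28, 936)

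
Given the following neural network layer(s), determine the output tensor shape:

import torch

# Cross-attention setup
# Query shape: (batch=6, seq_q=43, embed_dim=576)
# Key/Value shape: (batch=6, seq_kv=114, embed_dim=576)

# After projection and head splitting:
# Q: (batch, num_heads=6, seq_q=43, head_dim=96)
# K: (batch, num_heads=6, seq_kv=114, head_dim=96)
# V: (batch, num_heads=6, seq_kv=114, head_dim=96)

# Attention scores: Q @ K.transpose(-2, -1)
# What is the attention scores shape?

Input shape: (6, 43, 576)
Output shape: (6, 6, 43, 114)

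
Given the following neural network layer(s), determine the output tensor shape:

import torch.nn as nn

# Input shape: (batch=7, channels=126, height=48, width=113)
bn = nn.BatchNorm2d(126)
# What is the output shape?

Input shape: (7, 126, 48, 113)
Output shape: (7, 126, 48, 113)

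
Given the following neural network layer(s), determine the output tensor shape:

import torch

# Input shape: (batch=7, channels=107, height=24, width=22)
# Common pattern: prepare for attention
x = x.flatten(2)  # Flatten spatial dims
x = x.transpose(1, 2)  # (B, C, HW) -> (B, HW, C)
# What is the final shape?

Input shape: (7, 107, 24, 22)
  -> after flatten(2): (7, 107, 528)
Output shape: (7, 528, 107)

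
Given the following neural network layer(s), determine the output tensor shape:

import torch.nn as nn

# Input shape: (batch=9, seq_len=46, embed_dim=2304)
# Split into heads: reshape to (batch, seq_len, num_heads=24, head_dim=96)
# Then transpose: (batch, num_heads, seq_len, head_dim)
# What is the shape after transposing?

Input shape: (9, 46, 2304)
  -> after reshape: (9, 46, 24, 96)
Output shape: (9, 24, 46, 96)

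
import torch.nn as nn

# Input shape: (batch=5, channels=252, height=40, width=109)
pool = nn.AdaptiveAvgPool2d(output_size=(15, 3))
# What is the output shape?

Input shape: (5, 252, 40, 109)
Output shape: (5, 252, 15, 3)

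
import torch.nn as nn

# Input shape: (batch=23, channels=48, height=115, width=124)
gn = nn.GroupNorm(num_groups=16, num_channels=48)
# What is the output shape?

Input shape: (23, 48, 115, 124)
Output shape: (23, 48, 115, 124)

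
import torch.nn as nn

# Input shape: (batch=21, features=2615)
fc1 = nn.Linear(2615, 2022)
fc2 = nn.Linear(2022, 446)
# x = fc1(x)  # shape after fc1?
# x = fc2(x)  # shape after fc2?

Input shape: (21, 2615)
  -> after fc1: (21, 2022)
Output shape: (21, 446)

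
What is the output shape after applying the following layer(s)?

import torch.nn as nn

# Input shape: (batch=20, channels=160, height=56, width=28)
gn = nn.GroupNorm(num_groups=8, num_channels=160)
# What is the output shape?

Input shape: (20, 160, 56, 28)
Output shape: (20, 160, 56, 28)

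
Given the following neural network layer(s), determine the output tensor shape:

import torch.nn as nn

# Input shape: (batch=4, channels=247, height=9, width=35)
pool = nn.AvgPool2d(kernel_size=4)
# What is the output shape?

Input shape: (4, 247, 9, 35)
Output shape: (4, 247, 2, 8)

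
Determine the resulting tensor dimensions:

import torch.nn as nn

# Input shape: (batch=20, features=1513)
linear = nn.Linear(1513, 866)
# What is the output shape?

Input shape: (20, 1513)
Output shape: (20, 866)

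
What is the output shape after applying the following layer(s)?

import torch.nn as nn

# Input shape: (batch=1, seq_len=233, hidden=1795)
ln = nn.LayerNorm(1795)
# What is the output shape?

Input shape: (1, 233, 1795)
Output shape: (1, 233, 1795)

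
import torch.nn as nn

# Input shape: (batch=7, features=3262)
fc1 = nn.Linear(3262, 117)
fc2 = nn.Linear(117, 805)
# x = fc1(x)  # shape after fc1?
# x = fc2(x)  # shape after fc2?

Input shape: (7, 3262)
  -> after fc1: (7, 117)
Output shape: (7, 805)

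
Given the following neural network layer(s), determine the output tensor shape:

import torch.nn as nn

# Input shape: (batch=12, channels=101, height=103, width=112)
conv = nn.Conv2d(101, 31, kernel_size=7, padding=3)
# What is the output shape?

Input shape: (12, 101, 103, 112)
Output shape: (12, 31, 103, 112)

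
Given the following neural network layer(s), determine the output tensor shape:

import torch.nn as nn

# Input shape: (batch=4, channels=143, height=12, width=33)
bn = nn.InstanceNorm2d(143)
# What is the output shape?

Input shape: (4, 143, 12, 33)
Output shape: (4, 143, 12, 33)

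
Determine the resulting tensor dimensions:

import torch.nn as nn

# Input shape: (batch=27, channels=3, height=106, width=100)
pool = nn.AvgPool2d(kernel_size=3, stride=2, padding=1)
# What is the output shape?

Input shape: (27, 3, 106, 100)
Output shape: (27, 3, 53, 50)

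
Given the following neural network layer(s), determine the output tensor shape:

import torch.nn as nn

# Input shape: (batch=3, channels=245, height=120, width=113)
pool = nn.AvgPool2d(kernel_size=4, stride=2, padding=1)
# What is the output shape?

Input shape: (3, 245, 120, 113)
Output shape: (3, 245, 60, 56)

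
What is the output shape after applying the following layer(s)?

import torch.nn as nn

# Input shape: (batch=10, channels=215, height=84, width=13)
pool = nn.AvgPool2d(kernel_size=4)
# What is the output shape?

Input shape: (10, 215, 84, 13)
Output shape: (10, 215, 21, 3)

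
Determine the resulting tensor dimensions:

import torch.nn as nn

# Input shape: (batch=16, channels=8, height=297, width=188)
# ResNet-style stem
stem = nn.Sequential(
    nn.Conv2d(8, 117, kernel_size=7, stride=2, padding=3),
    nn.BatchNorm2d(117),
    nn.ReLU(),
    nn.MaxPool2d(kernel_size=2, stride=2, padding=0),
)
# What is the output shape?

Input shape: (16, 8, 297, 188)
  -> after Conv2d 7x7 stride=2: (16, 117, 149, 94)
Output shape: (16, 117, 74, 47)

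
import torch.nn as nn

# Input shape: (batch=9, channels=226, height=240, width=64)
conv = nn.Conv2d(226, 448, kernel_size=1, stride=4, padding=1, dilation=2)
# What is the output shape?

Input shape: (9, 226, 240, 64)
Output shape: (9, 448, 61, 17)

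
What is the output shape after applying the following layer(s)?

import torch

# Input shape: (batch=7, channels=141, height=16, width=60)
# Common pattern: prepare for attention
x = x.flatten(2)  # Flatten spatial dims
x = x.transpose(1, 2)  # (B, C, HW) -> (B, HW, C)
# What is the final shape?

Input shape: (7, 141, 16, 60)
  -> after flatten(2): (7, 141, 960)
Output shape: (7, 960, 141)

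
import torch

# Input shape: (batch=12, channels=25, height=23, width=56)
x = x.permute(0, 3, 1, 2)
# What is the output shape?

Input shape: (12, 25, 23, 56)
Output shape: (12, 56, 25, 23)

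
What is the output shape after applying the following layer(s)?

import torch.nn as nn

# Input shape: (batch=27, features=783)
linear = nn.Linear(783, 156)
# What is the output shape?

Input shape: (27, 783)
Output shape: (27, 156)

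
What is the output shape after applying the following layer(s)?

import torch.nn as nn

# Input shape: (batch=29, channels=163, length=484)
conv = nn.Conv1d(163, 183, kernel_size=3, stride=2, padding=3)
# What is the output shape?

Input shape: (29, 163, 484)
Output shape: (29, 183, 244)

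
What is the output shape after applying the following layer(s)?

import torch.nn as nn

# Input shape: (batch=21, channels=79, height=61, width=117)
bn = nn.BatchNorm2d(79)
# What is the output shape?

Input shape: (21, 79, 61, 117)
Output shape: (21, 79, 61, 117)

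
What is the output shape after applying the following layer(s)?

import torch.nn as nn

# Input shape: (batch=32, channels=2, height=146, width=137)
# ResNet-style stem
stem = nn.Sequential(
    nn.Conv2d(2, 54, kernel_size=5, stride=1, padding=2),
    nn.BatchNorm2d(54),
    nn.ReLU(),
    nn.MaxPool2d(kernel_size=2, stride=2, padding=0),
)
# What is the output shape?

Input shape: (32, 2, 146, 137)
  -> after Conv2d 5x5 stride=1: (32, 54, 146, 137)
Output shape: (32, 54, 73, 68)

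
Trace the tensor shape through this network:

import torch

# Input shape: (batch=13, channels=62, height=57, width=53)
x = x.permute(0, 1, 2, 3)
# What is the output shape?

Input shape: (13, 62, 57, 53)
Output shape: (13, 62, 57, 53)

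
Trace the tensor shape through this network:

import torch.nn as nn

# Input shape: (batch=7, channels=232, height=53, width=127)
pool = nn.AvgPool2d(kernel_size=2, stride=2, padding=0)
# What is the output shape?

Input shape: (7, 232, 53, 127)
Output shape: (7, 232, 26, 63)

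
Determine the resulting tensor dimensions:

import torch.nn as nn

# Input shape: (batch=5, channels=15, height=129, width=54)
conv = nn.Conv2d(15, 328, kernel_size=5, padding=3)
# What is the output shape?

Input shape: (5, 15, 129, 54)
Output shape: (5, 328, 131, 56)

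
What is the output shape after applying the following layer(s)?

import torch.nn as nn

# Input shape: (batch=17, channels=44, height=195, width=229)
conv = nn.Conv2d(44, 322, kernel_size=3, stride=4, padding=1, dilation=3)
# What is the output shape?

Input shape: (17, 44, 195, 229)
Output shape: (17, 322, 48, 57)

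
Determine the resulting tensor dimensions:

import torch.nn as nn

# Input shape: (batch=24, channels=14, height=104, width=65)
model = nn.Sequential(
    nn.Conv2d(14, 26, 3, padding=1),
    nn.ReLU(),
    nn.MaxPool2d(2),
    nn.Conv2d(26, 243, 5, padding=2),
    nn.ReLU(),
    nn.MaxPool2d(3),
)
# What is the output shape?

Input shape: (24, 14, 104, 65)
  -> after first Conv2d: (24, 26, 104, 65)
  -> after first MaxPool2d: (24, 26, 52, 32)
  -> after second Conv2d: (24, 243, 52, 32)
Output shape: (24, 243, 17, 10)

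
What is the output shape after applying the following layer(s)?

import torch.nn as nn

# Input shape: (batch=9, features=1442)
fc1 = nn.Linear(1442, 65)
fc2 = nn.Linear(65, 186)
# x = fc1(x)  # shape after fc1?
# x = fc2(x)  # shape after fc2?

Input shape: (9, 1442)
  -> after fc1: (9, 65)
Output shape: (9, 186)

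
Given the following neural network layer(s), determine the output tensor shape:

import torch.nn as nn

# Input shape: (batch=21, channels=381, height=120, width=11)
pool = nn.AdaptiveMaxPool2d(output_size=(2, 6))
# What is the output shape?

Input shape: (21, 381, 120, 11)
Output shape: (21, 381, 2, 6)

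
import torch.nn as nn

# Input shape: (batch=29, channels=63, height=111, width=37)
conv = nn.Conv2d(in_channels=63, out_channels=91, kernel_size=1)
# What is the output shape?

Input shape: (29, 63, 111, 37)
Output shape: (29, 91, 111, 37)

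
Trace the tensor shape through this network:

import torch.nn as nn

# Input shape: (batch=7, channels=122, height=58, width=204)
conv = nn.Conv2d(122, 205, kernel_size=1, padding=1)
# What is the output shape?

Input shape: (7, 122, 58, 204)
Output shape: (7, 205, 60, 206)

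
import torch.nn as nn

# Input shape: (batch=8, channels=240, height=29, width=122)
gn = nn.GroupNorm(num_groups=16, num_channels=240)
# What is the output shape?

Input shape: (8, 240, 29, 122)
Output shape: (8, 240, 29, 122)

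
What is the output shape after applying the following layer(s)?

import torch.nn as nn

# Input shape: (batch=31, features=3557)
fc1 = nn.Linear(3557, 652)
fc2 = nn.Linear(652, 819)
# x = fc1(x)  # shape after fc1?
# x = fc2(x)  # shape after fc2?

Input shape: (31, 3557)
  -> after fc1: (31, 652)
Output shape: (31, 819)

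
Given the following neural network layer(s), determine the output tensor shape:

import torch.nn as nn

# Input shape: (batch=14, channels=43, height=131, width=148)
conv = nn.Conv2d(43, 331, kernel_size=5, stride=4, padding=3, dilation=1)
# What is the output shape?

Input shape: (14, 43, 131, 148)
Output shape: (14, 331, 34, 38)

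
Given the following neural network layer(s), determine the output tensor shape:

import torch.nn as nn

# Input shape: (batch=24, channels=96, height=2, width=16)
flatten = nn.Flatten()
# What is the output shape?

Input shape: (24, 96, 2, 16)
Output shape: (24, 3072)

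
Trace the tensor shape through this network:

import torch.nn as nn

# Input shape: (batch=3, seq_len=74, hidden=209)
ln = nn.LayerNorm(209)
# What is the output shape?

Input shape: (3, 74, 209)
Output shape: (3, 74, 209)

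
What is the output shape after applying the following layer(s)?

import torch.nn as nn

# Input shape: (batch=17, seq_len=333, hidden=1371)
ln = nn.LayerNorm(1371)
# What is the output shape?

Input shape: (17, 333, 1371)
Output shape: (17, 333, 1371)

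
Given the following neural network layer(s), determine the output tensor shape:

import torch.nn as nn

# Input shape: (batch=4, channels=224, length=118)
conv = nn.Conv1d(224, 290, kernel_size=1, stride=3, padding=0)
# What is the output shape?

Input shape: (4, 224, 118)
Output shape: (4, 290, 40)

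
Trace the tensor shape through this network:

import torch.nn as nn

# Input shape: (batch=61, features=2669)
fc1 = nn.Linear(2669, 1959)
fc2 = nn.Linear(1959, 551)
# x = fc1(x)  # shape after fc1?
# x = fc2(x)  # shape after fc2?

Input shape: (61, 2669)
  -> after fc1: (61, 1959)
Output shape: (61, 551)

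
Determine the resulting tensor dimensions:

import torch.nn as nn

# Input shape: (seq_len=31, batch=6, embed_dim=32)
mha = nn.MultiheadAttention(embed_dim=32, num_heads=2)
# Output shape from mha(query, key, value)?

Input shape: (31, 6, 32)
Output shape: (31, 6, 32)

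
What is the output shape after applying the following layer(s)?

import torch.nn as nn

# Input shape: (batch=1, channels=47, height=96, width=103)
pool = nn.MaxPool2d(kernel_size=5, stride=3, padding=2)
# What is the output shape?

Input shape: (1, 47, 96, 103)
Output shape: (1, 47, 32, 35)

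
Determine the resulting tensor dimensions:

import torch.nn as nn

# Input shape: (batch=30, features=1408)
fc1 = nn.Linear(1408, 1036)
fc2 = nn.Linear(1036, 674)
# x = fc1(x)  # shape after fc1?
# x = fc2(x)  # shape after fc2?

Input shape: (30, 1408)
  -> after fc1: (30, 1036)
Output shape: (30, 674)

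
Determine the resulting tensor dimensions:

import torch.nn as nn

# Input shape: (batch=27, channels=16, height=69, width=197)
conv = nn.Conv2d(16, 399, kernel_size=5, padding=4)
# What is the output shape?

Input shape: (27, 16, 69, 197)
Output shape: (27, 399, 73, 201)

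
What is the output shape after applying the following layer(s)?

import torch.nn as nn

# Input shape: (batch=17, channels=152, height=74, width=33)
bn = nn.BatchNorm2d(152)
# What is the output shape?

Input shape: (17, 152, 74, 33)
Output shape: (17, 152, 74, 33)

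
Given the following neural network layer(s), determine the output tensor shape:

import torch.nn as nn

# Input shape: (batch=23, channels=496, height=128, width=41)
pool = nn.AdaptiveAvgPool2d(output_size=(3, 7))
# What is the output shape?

Input shape: (23, 496, 128, 41)
Output shape: (23, 496, 3, 7)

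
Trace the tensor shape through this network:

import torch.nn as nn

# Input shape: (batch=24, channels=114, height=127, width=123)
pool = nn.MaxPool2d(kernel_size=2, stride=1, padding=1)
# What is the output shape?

Input shape: (24, 114, 127, 123)
Output shape: (24, 114, 128, 124)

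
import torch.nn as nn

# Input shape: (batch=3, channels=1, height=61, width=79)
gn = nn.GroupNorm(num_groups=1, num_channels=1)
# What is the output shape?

Input shape: (3, 1, 61, 79)
Output shape: (3, 1, 61, 79)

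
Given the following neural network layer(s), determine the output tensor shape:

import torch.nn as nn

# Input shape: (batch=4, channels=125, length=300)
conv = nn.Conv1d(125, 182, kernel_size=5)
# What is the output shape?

Input shape: (4, 125, 300)
Output shape: (4, 182, 296)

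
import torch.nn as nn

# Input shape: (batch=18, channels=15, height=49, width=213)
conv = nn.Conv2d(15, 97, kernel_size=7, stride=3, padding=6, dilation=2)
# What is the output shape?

Input shape: (18, 15, 49, 213)
Output shape: (18, 97, 17, 71)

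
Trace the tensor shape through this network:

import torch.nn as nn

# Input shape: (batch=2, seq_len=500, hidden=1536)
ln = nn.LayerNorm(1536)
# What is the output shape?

Input shape: (2, 500, 1536)
Output shape: (2, 500, 1536)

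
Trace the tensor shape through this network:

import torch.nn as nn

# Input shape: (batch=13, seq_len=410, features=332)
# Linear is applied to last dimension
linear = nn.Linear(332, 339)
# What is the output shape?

Input shape: (13, 410, 332)
Output shape: (13, 410, 339)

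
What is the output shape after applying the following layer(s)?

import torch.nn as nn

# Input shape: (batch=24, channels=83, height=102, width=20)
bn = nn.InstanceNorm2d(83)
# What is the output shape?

Input shape: (24, 83, 102, 20)
Output shape: (24, 83, 102, 20)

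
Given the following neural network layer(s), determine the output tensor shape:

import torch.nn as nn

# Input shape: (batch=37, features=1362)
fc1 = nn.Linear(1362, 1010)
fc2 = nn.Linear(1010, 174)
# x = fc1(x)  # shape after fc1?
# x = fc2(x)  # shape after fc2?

Input shape: (37, 1362)
  -> after fc1: (37, 1010)
Output shape: (37, 174)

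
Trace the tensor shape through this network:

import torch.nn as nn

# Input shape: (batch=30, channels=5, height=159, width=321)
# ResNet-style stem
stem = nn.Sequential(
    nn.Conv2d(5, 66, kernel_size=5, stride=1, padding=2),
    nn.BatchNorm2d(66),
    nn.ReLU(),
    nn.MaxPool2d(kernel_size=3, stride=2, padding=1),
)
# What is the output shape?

Input shape: (30, 5, 159, 321)
  -> after Conv2d 5x5 stride=1: (30, 66, 159, 321)
Output shape: (30, 66, 80, 161)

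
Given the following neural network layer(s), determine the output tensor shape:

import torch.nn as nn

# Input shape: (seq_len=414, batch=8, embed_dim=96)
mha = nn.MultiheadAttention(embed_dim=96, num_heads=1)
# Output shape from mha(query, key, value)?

Input shape: (414, 8, 96)
Output shape: (414, 8, 96)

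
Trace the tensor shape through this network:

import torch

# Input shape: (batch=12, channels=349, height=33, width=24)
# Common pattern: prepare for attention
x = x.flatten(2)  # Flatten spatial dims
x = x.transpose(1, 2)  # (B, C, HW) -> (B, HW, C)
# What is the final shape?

Input shape: (12, 349, 33, 24)
  -> after flatten(2): (12, 349, 792)
Output shape: (12, 792, 349)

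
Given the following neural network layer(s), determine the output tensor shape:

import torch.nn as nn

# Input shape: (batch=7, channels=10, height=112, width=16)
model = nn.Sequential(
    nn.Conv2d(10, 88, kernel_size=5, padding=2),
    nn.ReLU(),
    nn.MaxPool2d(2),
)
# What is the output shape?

Input shape: (7, 10, 112, 16)
  -> after Conv2d: (7, 88, 112, 16)
  -> after ReLU: (7, 88, 112, 16)
Output shape: (7, 88, 56, 8)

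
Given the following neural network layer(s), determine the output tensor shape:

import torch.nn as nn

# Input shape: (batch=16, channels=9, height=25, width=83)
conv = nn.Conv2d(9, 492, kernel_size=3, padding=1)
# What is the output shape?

Input shape: (16, 9, 25, 83)
Output shape: (16, 492, 25, 83)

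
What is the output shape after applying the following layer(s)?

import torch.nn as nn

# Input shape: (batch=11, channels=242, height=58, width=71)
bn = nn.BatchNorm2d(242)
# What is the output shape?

Input shape: (11, 242, 58, 71)
Output shape: (11, 242, 58, 71)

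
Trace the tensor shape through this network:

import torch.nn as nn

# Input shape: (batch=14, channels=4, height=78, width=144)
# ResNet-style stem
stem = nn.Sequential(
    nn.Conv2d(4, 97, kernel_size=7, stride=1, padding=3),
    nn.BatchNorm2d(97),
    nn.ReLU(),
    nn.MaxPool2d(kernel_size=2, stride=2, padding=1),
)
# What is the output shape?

Input shape: (14, 4, 78, 144)
  -> after Conv2d 7x7 stride=1: (14, 97, 78, 144)
Output shape: (14, 97, 40, 73)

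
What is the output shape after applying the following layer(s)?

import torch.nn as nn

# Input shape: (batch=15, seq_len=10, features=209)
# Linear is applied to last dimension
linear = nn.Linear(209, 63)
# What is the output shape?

Input shape: (15, 10, 209)
Output shape: (15, 10, 63)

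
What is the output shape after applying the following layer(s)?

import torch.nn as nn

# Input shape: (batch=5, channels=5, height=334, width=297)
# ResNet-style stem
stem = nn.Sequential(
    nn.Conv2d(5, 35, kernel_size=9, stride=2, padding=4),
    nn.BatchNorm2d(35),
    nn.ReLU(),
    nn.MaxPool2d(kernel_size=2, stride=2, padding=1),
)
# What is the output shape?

Input shape: (5, 5, 334, 297)
  -> after Conv2d 9x9 stride=2: (5, 35, 167, 149)
Output shape: (5, 35, 84, 75)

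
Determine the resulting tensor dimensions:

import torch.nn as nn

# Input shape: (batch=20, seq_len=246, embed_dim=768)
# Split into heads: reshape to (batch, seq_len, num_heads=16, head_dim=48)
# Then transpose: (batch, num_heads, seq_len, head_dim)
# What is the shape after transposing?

Input shape: (20, 246, 768)
  -> after reshape: (20, 246, 16, 48)
Output shape: (20, 16, 246, 48)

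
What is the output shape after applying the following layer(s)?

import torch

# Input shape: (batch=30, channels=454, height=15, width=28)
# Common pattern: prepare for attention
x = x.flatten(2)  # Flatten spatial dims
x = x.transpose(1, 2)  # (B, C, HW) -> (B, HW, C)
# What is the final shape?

Input shape: (30, 454, 15, 28)
  -> after flatten(2): (30, 454, 420)
Output shape: (30, 420, 454)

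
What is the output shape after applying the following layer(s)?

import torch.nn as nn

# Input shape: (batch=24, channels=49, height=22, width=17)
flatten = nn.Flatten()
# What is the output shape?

Input shape: (24, 49, 22, 17)
Output shape: (24, 18326)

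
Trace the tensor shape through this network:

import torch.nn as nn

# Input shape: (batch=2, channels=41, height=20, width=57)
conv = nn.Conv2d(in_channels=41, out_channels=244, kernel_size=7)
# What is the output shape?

Input shape: (2, 41, 20, 57)
Output shape: (2, 244, 14, 51)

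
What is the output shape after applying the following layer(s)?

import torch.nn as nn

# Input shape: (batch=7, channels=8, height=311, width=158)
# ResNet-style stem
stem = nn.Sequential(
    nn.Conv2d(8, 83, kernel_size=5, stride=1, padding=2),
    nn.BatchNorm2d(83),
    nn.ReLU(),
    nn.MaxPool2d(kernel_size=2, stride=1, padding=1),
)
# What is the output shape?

Input shape: (7, 8, 311, 158)
  -> after Conv2d 5x5 stride=1: (7, 83, 311, 158)
Output shape: (7, 83, 312, 159)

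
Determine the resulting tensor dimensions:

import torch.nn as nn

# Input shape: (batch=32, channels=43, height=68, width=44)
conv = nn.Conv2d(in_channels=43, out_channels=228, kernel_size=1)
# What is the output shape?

Input shape: (32, 43, 68, 44)
Output shape: (32, 228, 68, 44)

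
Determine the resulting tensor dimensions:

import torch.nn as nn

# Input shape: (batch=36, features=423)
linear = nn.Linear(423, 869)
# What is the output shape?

Input shape: (36, 423)
Output shape: (36, 869)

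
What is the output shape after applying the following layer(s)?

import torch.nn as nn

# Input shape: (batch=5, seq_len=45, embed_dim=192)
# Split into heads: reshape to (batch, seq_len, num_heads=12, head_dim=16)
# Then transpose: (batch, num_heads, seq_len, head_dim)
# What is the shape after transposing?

Input shape: (5, 45, 192)
  -> after reshape: (5, 45, 12, 16)
Output shape: (5, 12, 45, 16)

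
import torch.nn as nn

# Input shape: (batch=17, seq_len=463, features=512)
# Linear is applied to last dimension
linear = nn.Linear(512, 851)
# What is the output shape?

Input shape: (17, 463, 512)
Output shape: (17, 463, 851)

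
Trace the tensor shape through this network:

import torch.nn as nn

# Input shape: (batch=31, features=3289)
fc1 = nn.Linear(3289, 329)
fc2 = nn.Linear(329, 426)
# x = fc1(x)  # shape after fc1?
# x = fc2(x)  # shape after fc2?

Input shape: (31, 3289)
  -> after fc1: (31, 329)
Output shape: (31, 426)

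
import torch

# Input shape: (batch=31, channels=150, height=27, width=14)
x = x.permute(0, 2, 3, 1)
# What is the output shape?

Input shape: (31, 150, 27, 14)
Output shape: (31, 27, 14, 150)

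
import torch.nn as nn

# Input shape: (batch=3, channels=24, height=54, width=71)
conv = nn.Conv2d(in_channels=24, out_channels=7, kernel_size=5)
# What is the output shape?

Input shape: (3, 24, 54, 71)
Output shape: (3, 7, 50, 67)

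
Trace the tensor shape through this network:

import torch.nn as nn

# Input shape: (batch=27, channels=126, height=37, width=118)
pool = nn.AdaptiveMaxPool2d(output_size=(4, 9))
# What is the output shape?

Input shape: (27, 126, 37, 118)
Output shape: (27, 126, 4, 9)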